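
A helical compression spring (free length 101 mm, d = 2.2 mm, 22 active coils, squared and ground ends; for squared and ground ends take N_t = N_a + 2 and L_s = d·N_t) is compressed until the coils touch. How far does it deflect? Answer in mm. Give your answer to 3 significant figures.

48.2 mm

N_t = 24; L_s = 2.2·24 = 52.8 mm
δ_solid = L₀ − L_s = 101 − 52.8 = 48.2 mm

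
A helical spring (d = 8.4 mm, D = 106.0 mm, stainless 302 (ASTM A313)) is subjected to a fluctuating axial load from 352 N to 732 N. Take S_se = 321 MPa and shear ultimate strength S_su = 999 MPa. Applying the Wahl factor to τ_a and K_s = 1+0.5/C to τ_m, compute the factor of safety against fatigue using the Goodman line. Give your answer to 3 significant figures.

C = D/d = 106.0/8.4 = 12.6190; K_W = (4C−1)/(4C−4)+0.615/C = 1.1133; K_s = 1+0.5/C = 1.0396
F_a = (F_max−F_min)/2 = 190 N; F_m = (F_max+F_min)/2 = 542 N
τ_a = K_W·8F_aD/(πd³) = 1.1133 × 86.529 = 96.331 MPa
τ_m = K_s·8F_mD/(πd³) = 1.0396 × 246.84 = 256.62 MPa
Goodman: 1/n_f = τ_a/S_se + τ_m/S_su = 96.331/321 + 256.62/999 = 0.30010 + 0.25687 = 0.55697
n_f = 1/0.55697 = 1.795

1.80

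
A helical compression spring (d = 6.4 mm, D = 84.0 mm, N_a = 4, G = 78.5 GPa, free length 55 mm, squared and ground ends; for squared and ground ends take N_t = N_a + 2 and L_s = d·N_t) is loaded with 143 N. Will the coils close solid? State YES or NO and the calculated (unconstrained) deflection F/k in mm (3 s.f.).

k = Gd⁴/(8D³N_a) = (78.5×10³)(6.4⁴)/(8·84.0³·4) = 6.9439 N/mm
N_t = 6; L_s = 6.4·6 = 38.4 mm; δ_solid = L₀ − L_s = 55 − 38.4 = 16.6 mm
δ = F/k = 143/6.9439 = 20.594 mm
δ ≥ δ_solid → spring goes solid

YES, δ = 20.6 mm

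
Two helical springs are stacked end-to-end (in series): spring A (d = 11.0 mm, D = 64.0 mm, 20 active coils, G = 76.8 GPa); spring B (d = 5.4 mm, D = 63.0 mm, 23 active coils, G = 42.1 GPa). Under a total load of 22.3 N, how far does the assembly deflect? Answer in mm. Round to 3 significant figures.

k_A = Gd⁴/(8D³N_a) = (76.8×10³)(11.0⁴)/(8·64.0³·20) = 26.808 N/mm
k_B = Gd⁴/(8D³N_a) = (42.1×10³)(5.4⁴)/(8·63.0³·23) = 0.77807 N/mm
Series: 1/k_eq = 1/26.808 + 1/0.77807 = 1.3225; k_eq = 0.75612 N/mm
δ = F/k_eq = 22.3/0.75612 = 29.493 mm

29.5 mm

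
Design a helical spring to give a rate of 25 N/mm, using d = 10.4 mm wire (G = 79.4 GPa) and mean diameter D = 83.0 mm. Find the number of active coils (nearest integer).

8

N_a = Gd⁴/(8D³k) = (79.4×10³ × 10.4⁴)/(8 × 83.0³ × 25)
    = 9.28868e+08 / 1.14357e+08 = 8.122 → 8 coils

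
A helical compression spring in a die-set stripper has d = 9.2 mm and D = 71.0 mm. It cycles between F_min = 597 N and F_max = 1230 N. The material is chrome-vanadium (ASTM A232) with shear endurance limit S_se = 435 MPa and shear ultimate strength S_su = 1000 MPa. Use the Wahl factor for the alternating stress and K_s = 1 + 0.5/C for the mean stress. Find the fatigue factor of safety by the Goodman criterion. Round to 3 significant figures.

2.34

C = D/d = 71.0/9.2 = 7.7174; K_W = (4C−1)/(4C−4)+0.615/C = 1.1913; K_s = 1+0.5/C = 1.0648
F_a = (F_max−F_min)/2 = 316.5 N; F_m = (F_max+F_min)/2 = 913.5 N
τ_a = K_W·8F_aD/(πd³) = 1.1913 × 73.487 = 87.548 MPa
τ_m = K_s·8F_mD/(πd³) = 1.0648 × 212.1 = 225.84 MPa
Goodman: 1/n_f = τ_a/S_se + τ_m/S_su = 87.548/435 + 225.84/1000 = 0.20126 + 0.22584 = 0.4271
n_f = 1/0.4271 = 2.341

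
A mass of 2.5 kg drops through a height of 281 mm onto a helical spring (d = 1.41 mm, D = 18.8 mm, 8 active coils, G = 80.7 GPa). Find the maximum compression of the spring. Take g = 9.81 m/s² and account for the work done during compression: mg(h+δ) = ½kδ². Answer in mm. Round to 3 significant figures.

172 mm

k = Gd⁴/(8D³N_a) = (80.7×10³)(1.41⁴)/(8·18.8³·8) = 0.75006 N/mm
W = mg = 2.5 × 9.81 = 24.525 N
½kδ² − Wδ − Wh = 0 → δ = (W + √(W² + 2kWh))/k
δ = (24.525 + √(601.48 + 10338.1))/0.75006 = (24.525 + 104.59)/0.75006 = 172.14 mm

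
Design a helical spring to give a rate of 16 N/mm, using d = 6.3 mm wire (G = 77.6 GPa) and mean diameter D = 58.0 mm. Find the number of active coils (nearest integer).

N_a = Gd⁴/(8D³k) = (77.6×10³ × 6.3⁴)/(8 × 58.0³ × 16)
    = 1.22243e+08 / 2.49743e+07 = 4.895 → 5 coils

5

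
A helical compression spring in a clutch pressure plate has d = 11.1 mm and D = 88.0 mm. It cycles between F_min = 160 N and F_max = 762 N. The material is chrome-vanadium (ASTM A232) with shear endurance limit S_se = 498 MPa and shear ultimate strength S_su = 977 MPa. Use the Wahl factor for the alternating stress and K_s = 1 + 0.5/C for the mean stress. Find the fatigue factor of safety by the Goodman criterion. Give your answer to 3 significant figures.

5.01

C = D/d = 88.0/11.1 = 7.9279; K_W = (4C−1)/(4C−4)+0.615/C = 1.1858; K_s = 1+0.5/C = 1.0631
F_a = (F_max−F_min)/2 = 301 N; F_m = (F_max+F_min)/2 = 461 N
τ_a = K_W·8F_aD/(πd³) = 1.1858 × 49.32 = 58.485 MPa
τ_m = K_s·8F_mD/(πd³) = 1.0631 × 75.536 = 80.3 MPa
Goodman: 1/n_f = τ_a/S_se + τ_m/S_su = 58.485/498 + 80.3/977 = 0.11744 + 0.08219 = 0.19963
n_f = 1/0.19963 = 5.009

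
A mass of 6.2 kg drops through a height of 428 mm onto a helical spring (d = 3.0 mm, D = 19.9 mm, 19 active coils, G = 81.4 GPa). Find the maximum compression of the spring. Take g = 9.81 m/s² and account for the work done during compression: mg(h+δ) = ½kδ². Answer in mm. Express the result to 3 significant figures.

109 mm

k = Gd⁴/(8D³N_a) = (81.4×10³)(3.0⁴)/(8·19.9³·19) = 5.5044 N/mm
W = mg = 6.2 × 9.81 = 60.822 N
½kδ² − Wδ − Wh = 0 → δ = (W + √(W² + 2kWh))/k
δ = (60.822 + √(3699.3 + 286577))/5.5044 = (60.822 + 538.77)/5.5044 = 108.93 mm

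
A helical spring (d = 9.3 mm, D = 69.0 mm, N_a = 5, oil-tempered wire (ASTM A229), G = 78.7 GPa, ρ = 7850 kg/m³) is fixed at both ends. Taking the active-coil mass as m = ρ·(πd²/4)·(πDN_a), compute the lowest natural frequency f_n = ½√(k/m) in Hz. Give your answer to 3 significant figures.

139 Hz

k = Gd⁴/(8D³N_a) = (78.7×10³)(9.3⁴)/(8·69.0³·5) = 44.802 N/mm = 44802 N/m
Wire length L = πDN_a = π·69.0·5 = 1083.8 mm
m = ρ·(πd²/4)·L = 7850 × 67.929×10⁻⁶ m² × 1.0838 m = 0.57796 kg
f_n = ½√(k/m) = 0.5·√(44802/0.57796) = 0.5·√(77518) = 139.21 Hz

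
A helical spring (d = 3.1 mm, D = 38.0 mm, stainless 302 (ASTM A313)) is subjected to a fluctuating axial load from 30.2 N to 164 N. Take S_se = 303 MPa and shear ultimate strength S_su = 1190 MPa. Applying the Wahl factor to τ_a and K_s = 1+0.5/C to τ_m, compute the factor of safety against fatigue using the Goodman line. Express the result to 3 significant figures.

0.929

C = D/d = 38.0/3.1 = 12.2581; K_W = (4C−1)/(4C−4)+0.615/C = 1.1168; K_s = 1+0.5/C = 1.0408
F_a = (F_max−F_min)/2 = 66.9 N; F_m = (F_max+F_min)/2 = 97.1 N
τ_a = K_W·8F_aD/(πd³) = 1.1168 × 217.3 = 242.68 MPa
τ_m = K_s·8F_mD/(πd³) = 1.0408 × 315.4 = 328.26 MPa
Goodman: 1/n_f = τ_a/S_se + τ_m/S_su = 242.68/303 + 328.26/1190 = 0.80093 + 0.27585 = 1.0768
n_f = 1/1.0768 = 0.9287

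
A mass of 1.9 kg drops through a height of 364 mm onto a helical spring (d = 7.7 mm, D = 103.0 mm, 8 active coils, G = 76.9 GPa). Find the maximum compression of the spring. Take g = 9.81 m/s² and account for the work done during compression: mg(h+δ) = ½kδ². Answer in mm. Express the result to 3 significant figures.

64.3 mm

k = Gd⁴/(8D³N_a) = (76.9×10³)(7.7⁴)/(8·103.0³·8) = 3.8654 N/mm
W = mg = 1.9 × 9.81 = 18.639 N
½kδ² − Wδ − Wh = 0 → δ = (W + √(W² + 2kWh))/k
δ = (18.639 + √(347.41 + 52450.7))/3.8654 = (18.639 + 229.78)/3.8654 = 64.266 mm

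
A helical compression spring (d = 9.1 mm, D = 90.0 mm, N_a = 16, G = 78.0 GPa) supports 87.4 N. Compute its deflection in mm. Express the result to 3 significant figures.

15.2 mm

k = Gd⁴/(8D³N_a) = (78.0×10³)(9.1⁴)/(8·90.0³·16) = 5.7322 N/mm
δ = F/k = 87.4 / 5.7322 = 15.247 mm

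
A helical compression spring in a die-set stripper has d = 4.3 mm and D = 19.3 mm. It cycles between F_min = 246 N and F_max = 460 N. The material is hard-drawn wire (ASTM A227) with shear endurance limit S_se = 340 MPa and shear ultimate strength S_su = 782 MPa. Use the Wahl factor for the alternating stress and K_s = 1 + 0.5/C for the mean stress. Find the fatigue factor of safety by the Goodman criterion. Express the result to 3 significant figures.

1.74

C = D/d = 19.3/4.3 = 4.4884; K_W = (4C−1)/(4C−4)+0.615/C = 1.3520; K_s = 1+0.5/C = 1.1114
F_a = (F_max−F_min)/2 = 107 N; F_m = (F_max+F_min)/2 = 353 N
τ_a = K_W·8F_aD/(πd³) = 1.3520 × 66.142 = 89.425 MPa
τ_m = K_s·8F_mD/(πd³) = 1.1114 × 218.21 = 242.51 MPa
Goodman: 1/n_f = τ_a/S_se + τ_m/S_su = 89.425/340 + 242.51/782 = 0.26301 + 0.31012 = 0.57314
n_f = 1/0.57314 = 1.745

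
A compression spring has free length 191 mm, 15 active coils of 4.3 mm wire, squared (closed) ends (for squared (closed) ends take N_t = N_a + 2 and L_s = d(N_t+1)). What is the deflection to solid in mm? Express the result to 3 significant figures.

114 mm

N_t = 17; L_s = 4.3·18 = 77.4 mm
δ_solid = L₀ − L_s = 191 − 77.4 = 113.6 mm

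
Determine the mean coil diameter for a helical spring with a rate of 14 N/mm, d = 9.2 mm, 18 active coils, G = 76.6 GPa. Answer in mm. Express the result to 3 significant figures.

D = (Gd⁴/(8N_a·k))^(1/3) = (76.6×10³·9.2⁴/(8·18·14))^(1/3)
  = (272201)^(1/3) = 64.8082 mm

64.8 mm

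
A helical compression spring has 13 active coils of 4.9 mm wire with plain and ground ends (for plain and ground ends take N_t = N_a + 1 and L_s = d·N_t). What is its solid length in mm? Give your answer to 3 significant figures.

68.6 mm

plain and ground ends: N_t = N_a + 1 = 13 + 1 = 14
L_s = d·N_t = 4.9 × 14 = 68.6 mm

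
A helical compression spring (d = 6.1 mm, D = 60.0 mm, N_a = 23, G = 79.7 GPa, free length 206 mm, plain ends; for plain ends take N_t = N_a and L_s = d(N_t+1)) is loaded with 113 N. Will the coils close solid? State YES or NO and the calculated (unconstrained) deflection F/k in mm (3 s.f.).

NO, δ = 40.7 mm

k = Gd⁴/(8D³N_a) = (79.7×10³)(6.1⁴)/(8·60.0³·23) = 2.7766 N/mm
N_t = 23; L_s = 6.1·24 = 146.4 mm; δ_solid = L₀ − L_s = 206 − 146.4 = 59.6 mm
δ = F/k = 113/2.7766 = 40.698 mm
δ < δ_solid → spring does not go solid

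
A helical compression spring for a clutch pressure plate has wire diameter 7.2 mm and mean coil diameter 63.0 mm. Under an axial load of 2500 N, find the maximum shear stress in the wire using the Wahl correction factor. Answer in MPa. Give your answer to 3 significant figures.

1250 MPa

Spring index C = D/d = 63.0/7.2 = 8.7500
K_W = (4C−1)/(4C−4) + 0.615/C = 34.000/31.000 + 0.0703 = 1.1671
τ₀ = 8FD/(πd³) = 8·2500·63.0/(π·7.2³) = 1.26e+06/1172.6 = 1074.5 MPa
τ_max = K·τ₀ = 1.1671 × 1074.5 = 1254.1 MPa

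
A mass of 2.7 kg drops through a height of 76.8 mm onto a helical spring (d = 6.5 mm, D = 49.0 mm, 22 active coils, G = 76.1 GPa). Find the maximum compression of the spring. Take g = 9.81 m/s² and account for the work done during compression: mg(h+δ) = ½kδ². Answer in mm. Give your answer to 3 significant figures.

29.3 mm

k = Gd⁴/(8D³N_a) = (76.1×10³)(6.5⁴)/(8·49.0³·22) = 6.5605 N/mm
W = mg = 2.7 × 9.81 = 26.487 N
½kδ² − Wδ − Wh = 0 → δ = (W + √(W² + 2kWh))/k
δ = (26.487 + √(701.56 + 26690.8))/6.5605 = (26.487 + 165.51)/6.5605 = 29.265 mm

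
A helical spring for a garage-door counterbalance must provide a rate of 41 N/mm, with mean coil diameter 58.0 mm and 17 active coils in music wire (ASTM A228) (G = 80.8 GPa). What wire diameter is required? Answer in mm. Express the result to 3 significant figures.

d = (8D³N_a·k / G)^(1/4) = (8·58.0³·17·41 / (80.8×10³))^0.25
  = (13465)^0.25 = 10.7721 mm

10.8 mm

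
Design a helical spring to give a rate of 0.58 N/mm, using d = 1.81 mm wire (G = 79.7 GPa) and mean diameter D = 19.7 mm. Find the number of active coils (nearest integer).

24

N_a = Gd⁴/(8D³k) = (79.7×10³ × 1.81⁴)/(8 × 19.7³ × 0.58)
    = 855407 / 35474.5 = 24.11 → 24 coils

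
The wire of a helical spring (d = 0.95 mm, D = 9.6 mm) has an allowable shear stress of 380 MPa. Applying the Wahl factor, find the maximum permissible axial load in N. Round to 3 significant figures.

11.7 N

C = D/d = 9.6/0.95 = 10.1053
K_W = (4C−1)/(4C−4) + 0.615/C = 39.421/36.421 + 0.0609 = 1.1432
τ_max = K·8FD/(πd³) → F_max = τ_allow·πd³/(8DK)
F_max = 380·π·0.95³/(8·9.6·1.1432) = 1023.5/87.8 = 11.658 N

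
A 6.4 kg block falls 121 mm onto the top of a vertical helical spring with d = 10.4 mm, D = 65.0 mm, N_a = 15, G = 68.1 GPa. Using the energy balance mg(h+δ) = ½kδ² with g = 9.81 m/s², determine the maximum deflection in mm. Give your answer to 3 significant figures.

27.8 mm

k = Gd⁴/(8D³N_a) = (68.1×10³)(10.4⁴)/(8·65.0³·15) = 24.175 N/mm
W = mg = 6.4 × 9.81 = 62.784 N
½kδ² − Wδ − Wh = 0 → δ = (W + √(W² + 2kWh))/k
δ = (62.784 + √(3941.8 + 367302))/24.175 = (62.784 + 609.3)/24.175 = 27.801 mm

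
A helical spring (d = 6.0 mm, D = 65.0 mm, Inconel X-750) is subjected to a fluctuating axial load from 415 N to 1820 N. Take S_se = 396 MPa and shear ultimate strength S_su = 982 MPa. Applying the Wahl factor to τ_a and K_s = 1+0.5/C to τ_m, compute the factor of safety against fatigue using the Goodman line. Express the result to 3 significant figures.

0.408

C = D/d = 65.0/6.0 = 10.8333; K_W = (4C−1)/(4C−4)+0.615/C = 1.1330; K_s = 1+0.5/C = 1.0462
F_a = (F_max−F_min)/2 = 702.5 N; F_m = (F_max+F_min)/2 = 1117.5 N
τ_a = K_W·8F_aD/(πd³) = 1.1330 × 538.33 = 609.95 MPa
τ_m = K_s·8F_mD/(πd³) = 1.0462 × 856.34 = 895.87 MPa
Goodman: 1/n_f = τ_a/S_se + τ_m/S_su = 609.95/396 + 895.87/982 = 1.54027 + 0.91229 = 2.4526
n_f = 1/2.4526 = 0.4077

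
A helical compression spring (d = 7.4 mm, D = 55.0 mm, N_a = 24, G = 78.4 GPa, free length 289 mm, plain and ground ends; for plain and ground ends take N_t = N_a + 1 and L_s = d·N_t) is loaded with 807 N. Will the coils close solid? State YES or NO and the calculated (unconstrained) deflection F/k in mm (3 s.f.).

YES, δ = 110 mm

k = Gd⁴/(8D³N_a) = (78.4×10³)(7.4⁴)/(8·55.0³·24) = 7.3596 N/mm
N_t = 25; L_s = 7.4·25 = 185 mm; δ_solid = L₀ − L_s = 289 − 185 = 104 mm
δ = F/k = 807/7.3596 = 109.65 mm
δ ≥ δ_solid → spring goes solid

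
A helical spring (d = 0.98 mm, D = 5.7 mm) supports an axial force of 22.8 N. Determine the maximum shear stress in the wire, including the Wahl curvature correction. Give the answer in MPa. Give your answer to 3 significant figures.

444 MPa

Spring index C = D/d = 5.7/0.98 = 5.8163
K_W = (4C−1)/(4C−4) + 0.615/C = 22.265/19.265 + 0.1057 = 1.2615
τ₀ = 8FD/(πd³) = 8·22.8·5.7/(π·0.98³) = 1039.68/2.9568 = 351.62 MPa
τ_max = K·τ₀ = 1.2615 × 351.62 = 443.55 MPa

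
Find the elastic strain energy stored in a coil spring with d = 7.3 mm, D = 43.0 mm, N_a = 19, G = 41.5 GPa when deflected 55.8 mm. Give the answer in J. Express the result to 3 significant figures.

15.2 J

k = Gd⁴/(8D³N_a) = (41.5×10³)(7.3⁴)/(8·43.0³·19) = 9.7519 N/mm
U = ½kδ² = 0.5 × 9.7519 × 55.8² = 15182 N·mm = 15.182 J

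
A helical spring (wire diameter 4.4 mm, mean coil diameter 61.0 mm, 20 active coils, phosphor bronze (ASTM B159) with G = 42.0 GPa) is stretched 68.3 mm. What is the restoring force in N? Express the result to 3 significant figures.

29.6 N

k = Gd⁴/(8D³N_a) = (42.0×10³)(4.4⁴)/(8·61.0³·20) = 0.43346 N/mm
F = k·δ = 0.43346 × 68.3 = 29.605 N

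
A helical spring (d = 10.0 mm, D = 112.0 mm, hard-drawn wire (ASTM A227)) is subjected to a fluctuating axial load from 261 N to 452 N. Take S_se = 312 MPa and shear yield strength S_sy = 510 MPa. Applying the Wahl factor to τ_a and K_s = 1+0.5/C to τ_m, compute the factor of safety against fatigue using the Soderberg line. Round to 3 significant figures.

C = D/d = 112.0/10.0 = 11.2000; K_W = (4C−1)/(4C−4)+0.615/C = 1.1284; K_s = 1+0.5/C = 1.0446
F_a = (F_max−F_min)/2 = 95.5 N; F_m = (F_max+F_min)/2 = 356.5 N
τ_a = K_W·8F_aD/(πd³) = 1.1284 × 27.237 = 30.735 MPa
τ_m = K_s·8F_mD/(πd³) = 1.0446 × 101.68 = 106.21 MPa
Soderberg: 1/n_f = τ_a/S_se + τ_m/S_sy = 30.735/312 + 106.21/510 = 0.09851 + 0.20826 = 0.30678
n_f = 1/0.30678 = 3.26

3.26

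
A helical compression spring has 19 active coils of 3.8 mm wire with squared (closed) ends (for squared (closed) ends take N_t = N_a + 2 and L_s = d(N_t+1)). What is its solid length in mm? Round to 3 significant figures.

squared (closed) ends: N_t = N_a + 2 = 19 + 2 = 21
L_s = d·(N_t+1) = 3.8 × 22 = 83.6 mm

83.6 mm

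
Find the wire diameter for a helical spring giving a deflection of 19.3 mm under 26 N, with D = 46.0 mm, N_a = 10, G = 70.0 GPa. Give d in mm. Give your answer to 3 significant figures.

3.50 mm

Required rate k = F/δ = 26/19.3 = 1.3472 N/mm
d = (8D³N_a·k / G)^(1/4) = (8·46.0³·10·1.3472 / (70.0×10³))^0.25
  = (149.86)^0.25 = 3.4988 mm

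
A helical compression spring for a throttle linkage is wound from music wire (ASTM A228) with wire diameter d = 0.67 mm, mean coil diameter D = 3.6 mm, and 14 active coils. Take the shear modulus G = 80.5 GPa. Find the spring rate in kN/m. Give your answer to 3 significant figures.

k = Gd⁴/(8D³N_a) = (80.5×10³ × 0.67⁴) / (8 × 3.6³ × 14)
  = 16221.7 / 5225.47 = 3.1043 N/mm

3.10 kN/m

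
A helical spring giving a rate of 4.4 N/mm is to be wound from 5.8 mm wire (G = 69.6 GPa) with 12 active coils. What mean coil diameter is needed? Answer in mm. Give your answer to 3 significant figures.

D = (Gd⁴/(8N_a·k))^(1/3) = (69.6×10³·5.8⁴/(8·12·4.4))^(1/3)
  = (186465)^(1/3) = 57.1302 mm

57.1 mm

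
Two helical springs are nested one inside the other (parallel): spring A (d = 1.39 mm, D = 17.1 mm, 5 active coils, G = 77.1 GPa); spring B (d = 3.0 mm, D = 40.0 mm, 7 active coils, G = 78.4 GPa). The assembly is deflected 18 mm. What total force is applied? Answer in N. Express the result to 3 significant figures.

k_A = Gd⁴/(8D³N_a) = (77.1×10³)(1.39⁴)/(8·17.1³·5) = 1.439 N/mm
k_B = Gd⁴/(8D³N_a) = (78.4×10³)(3.0⁴)/(8·40.0³·7) = 1.7719 N/mm
Parallel: k_eq = 1.439 + 1.7719 = 3.2109 N/mm
F = k_eq·δ = 3.2109·18 = 57.796 N

57.8 N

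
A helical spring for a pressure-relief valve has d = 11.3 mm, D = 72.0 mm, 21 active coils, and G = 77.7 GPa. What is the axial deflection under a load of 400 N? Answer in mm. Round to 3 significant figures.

19.8 mm

k = Gd⁴/(8D³N_a) = (77.7×10³)(11.3⁴)/(8·72.0³·21) = 20.204 N/mm
δ = F/k = 400 / 20.204 = 19.798 mm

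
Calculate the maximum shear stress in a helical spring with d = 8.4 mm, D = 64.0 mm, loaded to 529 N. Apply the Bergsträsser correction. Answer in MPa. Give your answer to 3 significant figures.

172 MPa

Spring index C = D/d = 64.0/8.4 = 7.6190
K_B = (4C+2)/(4C−3) = 32.476/27.476 = 1.1820
τ₀ = 8FD/(πd³) = 8·529·64.0/(π·8.4³) = 270848/1862 = 145.46 MPa
τ_max = K·τ₀ = 1.1820 × 145.46 = 171.93 MPa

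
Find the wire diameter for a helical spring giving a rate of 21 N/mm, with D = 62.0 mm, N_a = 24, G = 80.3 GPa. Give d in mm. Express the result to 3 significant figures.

10.5 mm

d = (8D³N_a·k / G)^(1/4) = (8·62.0³·24·21 / (80.3×10³))^0.25
  = (11967)^0.25 = 10.4591 mm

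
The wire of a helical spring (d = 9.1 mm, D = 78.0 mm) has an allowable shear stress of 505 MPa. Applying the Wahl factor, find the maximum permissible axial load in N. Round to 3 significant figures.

1640 N

C = D/d = 78.0/9.1 = 8.5714
K_W = (4C−1)/(4C−4) + 0.615/C = 33.286/30.286 + 0.0717 = 1.1708
τ_max = K·8FD/(πd³) → F_max = τ_allow·πd³/(8DK)
F_max = 505·π·9.1³/(8·78.0·1.1708) = 1.1955e+06/730.58 = 1636.4 N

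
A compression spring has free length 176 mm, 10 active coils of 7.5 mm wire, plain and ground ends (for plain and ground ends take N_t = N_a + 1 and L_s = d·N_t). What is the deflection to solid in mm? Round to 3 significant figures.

N_t = 11; L_s = 7.5·11 = 82.5 mm
δ_solid = L₀ − L_s = 176 − 82.5 = 93.5 mm

93.5 mm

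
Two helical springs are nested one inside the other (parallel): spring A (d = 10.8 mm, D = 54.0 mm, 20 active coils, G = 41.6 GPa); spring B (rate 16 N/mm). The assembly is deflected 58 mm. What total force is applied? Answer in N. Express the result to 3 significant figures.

k_A = Gd⁴/(8D³N_a) = (41.6×10³)(10.8⁴)/(8·54.0³·20) = 22.464 N/mm
Parallel: k_eq = 22.464 + 16 = 38.464 N/mm
F = k_eq·δ = 38.464·58 = 2230.9 N

2230 N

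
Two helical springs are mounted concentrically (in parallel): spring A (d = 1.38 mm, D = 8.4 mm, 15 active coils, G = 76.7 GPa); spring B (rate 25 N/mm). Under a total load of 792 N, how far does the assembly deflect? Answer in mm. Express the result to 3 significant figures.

k_A = Gd⁴/(8D³N_a) = (76.7×10³)(1.38⁴)/(8·8.4³·15) = 3.911 N/mm
Parallel: k_eq = 3.911 + 25 = 28.911 N/mm
δ = F/k_eq = 792/28.911 = 27.394 mm

27.4 mm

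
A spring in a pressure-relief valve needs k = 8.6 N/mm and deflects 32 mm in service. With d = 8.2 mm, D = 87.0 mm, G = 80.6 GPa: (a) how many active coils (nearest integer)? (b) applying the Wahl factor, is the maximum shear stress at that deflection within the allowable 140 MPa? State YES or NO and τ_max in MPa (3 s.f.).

(a) 8 coils; (b) YES, τ_max = 126 MPa

N_a = Gd⁴/(8D³k) = (80.6×10³)(8.2⁴)/(8·87.0³·8.6) = 8.043 → N_a = 8
Actual rate k = Gd⁴/(8D³·8) = 8.6467 N/mm
Working load F = kδ = 8.6467·32 = 276.7 N
C = 87.0/8.2 = 10.6098; K_W = (4C−1)/(4C−4)+0.615/C = 1.1360
τ_max = K_W·8FD/(πd³) = 1.1360·111.18 = 126.3 MPa
τ_max ≤ 140 MPa → acceptable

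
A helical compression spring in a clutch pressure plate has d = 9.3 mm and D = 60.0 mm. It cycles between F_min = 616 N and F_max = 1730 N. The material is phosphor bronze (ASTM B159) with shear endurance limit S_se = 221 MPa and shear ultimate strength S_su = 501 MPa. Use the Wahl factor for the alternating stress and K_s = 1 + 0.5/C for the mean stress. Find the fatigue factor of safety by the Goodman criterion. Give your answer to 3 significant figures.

C = D/d = 60.0/9.3 = 6.4516; K_W = (4C−1)/(4C−4)+0.615/C = 1.2329; K_s = 1+0.5/C = 1.0775
F_a = (F_max−F_min)/2 = 557 N; F_m = (F_max+F_min)/2 = 1173 N
τ_a = K_W·8F_aD/(πd³) = 1.2329 × 105.8 = 130.44 MPa
τ_m = K_s·8F_mD/(πd³) = 1.0775 × 222.81 = 240.08 MPa
Goodman: 1/n_f = τ_a/S_se + τ_m/S_su = 130.44/221 + 240.08/501 = 0.59025 + 0.47920 = 1.0694
n_f = 1/1.0694 = 0.9351

0.935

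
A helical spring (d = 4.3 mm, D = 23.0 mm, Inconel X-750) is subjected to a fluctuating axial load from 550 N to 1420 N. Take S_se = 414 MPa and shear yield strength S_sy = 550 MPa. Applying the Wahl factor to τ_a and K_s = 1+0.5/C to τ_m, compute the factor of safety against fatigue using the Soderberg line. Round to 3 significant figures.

C = D/d = 23.0/4.3 = 5.3488; K_W = (4C−1)/(4C−4)+0.615/C = 1.2874; K_s = 1+0.5/C = 1.0935
F_a = (F_max−F_min)/2 = 435 N; F_m = (F_max+F_min)/2 = 985 N
τ_a = K_W·8F_aD/(πd³) = 1.2874 × 320.44 = 412.55 MPa
τ_m = K_s·8F_mD/(πd³) = 1.0935 × 725.6 = 793.43 MPa
Soderberg: 1/n_f = τ_a/S_se + τ_m/S_sy = 412.55/414 + 793.43/550 = 0.99650 + 1.44260 = 2.4391
n_f = 1/2.4391 = 0.41

0.410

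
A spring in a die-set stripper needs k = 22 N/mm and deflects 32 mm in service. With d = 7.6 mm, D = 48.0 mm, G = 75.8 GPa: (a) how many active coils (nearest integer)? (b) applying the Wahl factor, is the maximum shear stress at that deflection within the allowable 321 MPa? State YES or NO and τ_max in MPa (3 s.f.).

(a) 13 coils; (b) YES, τ_max = 243 MPa

N_a = Gd⁴/(8D³k) = (75.8×10³)(7.6⁴)/(8·48.0³·22) = 12.99 → N_a = 13
Actual rate k = Gd⁴/(8D³·13) = 21.987 N/mm
Working load F = kδ = 21.987·32 = 703.58 N
C = 48.0/7.6 = 6.3158; K_W = (4C−1)/(4C−4)+0.615/C = 1.2385
τ_max = K_W·8FD/(πd³) = 1.2385·195.91 = 242.63 MPa
τ_max ≤ 321 MPa → acceptable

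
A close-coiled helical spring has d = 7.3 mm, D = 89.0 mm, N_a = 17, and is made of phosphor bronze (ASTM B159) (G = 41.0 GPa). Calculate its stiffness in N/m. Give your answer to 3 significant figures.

k = Gd⁴/(8D³N_a) = (41.0×10³ × 7.3⁴) / (8 × 89.0³ × 17)
  = 1.16433e+08 / 9.58758e+07 = 1.2144 N/mm = 1214.4 N/m

1210 N/m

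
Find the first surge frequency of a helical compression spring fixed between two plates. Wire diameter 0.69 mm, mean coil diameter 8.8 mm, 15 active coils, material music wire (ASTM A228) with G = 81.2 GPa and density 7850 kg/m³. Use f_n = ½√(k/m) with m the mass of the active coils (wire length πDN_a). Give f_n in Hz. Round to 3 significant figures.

215 Hz

k = Gd⁴/(8D³N_a) = (81.2×10³)(0.69⁴)/(8·8.8³·15) = 0.22507 N/mm = 225.07 N/m
Wire length L = πDN_a = π·8.8·15 = 414.69 mm
m = ρ·(πd²/4)·L = 7850 × 0.37393×10⁻⁶ m² × 0.41469 m = 0.0012173 kg
f_n = ½√(k/m) = 0.5·√(225.07/0.0012173) = 0.5·√(1.849e+05) = 215 Hz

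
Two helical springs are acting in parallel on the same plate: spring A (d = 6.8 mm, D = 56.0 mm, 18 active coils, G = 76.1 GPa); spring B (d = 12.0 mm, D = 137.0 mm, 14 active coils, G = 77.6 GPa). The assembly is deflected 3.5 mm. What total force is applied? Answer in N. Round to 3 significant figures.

42.1 N

k_A = Gd⁴/(8D³N_a) = (76.1×10³)(6.8⁴)/(8·56.0³·18) = 6.4342 N/mm
k_B = Gd⁴/(8D³N_a) = (77.6×10³)(12.0⁴)/(8·137.0³·14) = 5.5874 N/mm
Parallel: k_eq = 6.4342 + 5.5874 = 12.022 N/mm
F = k_eq·δ = 12.022·3.5 = 42.075 N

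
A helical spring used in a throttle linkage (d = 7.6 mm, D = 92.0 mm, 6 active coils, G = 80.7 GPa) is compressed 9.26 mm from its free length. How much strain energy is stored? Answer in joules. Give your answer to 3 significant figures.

0.309 J

k = Gd⁴/(8D³N_a) = (80.7×10³)(7.6⁴)/(8·92.0³·6) = 7.2032 N/mm
U = ½kδ² = 0.5 × 7.2032 × 9.26² = 308.83 N·mm = 0.30883 J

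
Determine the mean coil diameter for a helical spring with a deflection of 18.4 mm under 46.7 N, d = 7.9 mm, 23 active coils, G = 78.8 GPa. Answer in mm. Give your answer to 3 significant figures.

Required rate k = F/δ = 46.7/18.4 = 2.538 N/mm
D = (Gd⁴/(8N_a·k))^(1/3) = (78.8×10³·7.9⁴/(8·23·2.538))^(1/3)
  = (657230)^(1/3) = 86.9439 mm

86.9 mm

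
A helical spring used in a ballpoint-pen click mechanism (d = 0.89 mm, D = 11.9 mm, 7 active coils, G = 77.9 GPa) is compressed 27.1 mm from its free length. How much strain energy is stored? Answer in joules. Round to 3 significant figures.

k = Gd⁴/(8D³N_a) = (77.9×10³)(0.89⁴)/(8·11.9³·7) = 0.51793 N/mm
U = ½kδ² = 0.5 × 0.51793 × 27.1² = 190.19 N·mm = 0.19019 J

0.190 J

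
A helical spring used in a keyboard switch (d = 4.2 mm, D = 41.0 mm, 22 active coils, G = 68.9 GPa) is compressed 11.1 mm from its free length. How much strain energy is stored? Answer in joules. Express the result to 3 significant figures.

0.109 J

k = Gd⁴/(8D³N_a) = (68.9×10³)(4.2⁴)/(8·41.0³·22) = 1.7675 N/mm
U = ½kδ² = 0.5 × 1.7675 × 11.1² = 108.89 N·mm = 0.10889 J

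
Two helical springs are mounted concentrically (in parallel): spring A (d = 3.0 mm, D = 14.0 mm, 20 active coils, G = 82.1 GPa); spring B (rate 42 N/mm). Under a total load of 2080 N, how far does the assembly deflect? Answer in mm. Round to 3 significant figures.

36.4 mm

k_A = Gd⁴/(8D³N_a) = (82.1×10³)(3.0⁴)/(8·14.0³·20) = 15.147 N/mm
Parallel: k_eq = 15.147 + 42 = 57.147 N/mm
δ = F/k_eq = 2080/57.147 = 36.397 mm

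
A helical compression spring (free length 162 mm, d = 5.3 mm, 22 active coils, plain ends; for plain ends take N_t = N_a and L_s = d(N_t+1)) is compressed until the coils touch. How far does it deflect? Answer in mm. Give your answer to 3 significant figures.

N_t = 22; L_s = 5.3·23 = 121.9 mm
δ_solid = L₀ − L_s = 162 − 121.9 = 40.1 mm

40.1 mm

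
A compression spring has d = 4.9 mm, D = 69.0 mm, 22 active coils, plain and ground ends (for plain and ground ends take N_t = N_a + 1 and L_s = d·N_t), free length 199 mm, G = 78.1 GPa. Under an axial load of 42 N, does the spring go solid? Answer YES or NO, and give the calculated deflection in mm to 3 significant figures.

NO, δ = 53.9 mm

k = Gd⁴/(8D³N_a) = (78.1×10³)(4.9⁴)/(8·69.0³·22) = 0.77871 N/mm
N_t = 23; L_s = 4.9·23 = 112.7 mm; δ_solid = L₀ − L_s = 199 − 112.7 = 86.3 mm
δ = F/k = 42/0.77871 = 53.935 mm
δ < δ_solid → spring does not go solid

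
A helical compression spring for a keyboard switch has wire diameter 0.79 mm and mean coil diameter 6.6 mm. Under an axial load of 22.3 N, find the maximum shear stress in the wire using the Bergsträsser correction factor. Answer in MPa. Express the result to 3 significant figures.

885 MPa

Spring index C = D/d = 6.6/0.79 = 8.3544
K_B = (4C+2)/(4C−3) = 35.418/30.418 = 1.1644
τ₀ = 8FD/(πd³) = 8·22.3·6.6/(π·0.79³) = 1177.44/1.5489 = 760.16 MPa
τ_max = K·τ₀ = 1.1644 × 760.16 = 885.12 MPa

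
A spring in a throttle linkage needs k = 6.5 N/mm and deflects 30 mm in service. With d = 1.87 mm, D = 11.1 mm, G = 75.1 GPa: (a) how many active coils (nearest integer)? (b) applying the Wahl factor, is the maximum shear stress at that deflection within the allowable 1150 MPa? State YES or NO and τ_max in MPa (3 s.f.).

N_a = Gd⁴/(8D³k) = (75.1×10³)(1.87⁴)/(8·11.1³·6.5) = 12.91 → N_a = 13
Actual rate k = Gd⁴/(8D³·13) = 6.4566 N/mm
Working load F = kδ = 6.4566·30 = 193.7 N
C = 11.1/1.87 = 5.9358; K_W = (4C−1)/(4C−4)+0.615/C = 1.2556
τ_max = K_W·8FD/(πd³) = 1.2556·837.27 = 1051.2 MPa
τ_max ≤ 1150 MPa → acceptable

(a) 13 coils; (b) YES, τ_max = 1050 MPa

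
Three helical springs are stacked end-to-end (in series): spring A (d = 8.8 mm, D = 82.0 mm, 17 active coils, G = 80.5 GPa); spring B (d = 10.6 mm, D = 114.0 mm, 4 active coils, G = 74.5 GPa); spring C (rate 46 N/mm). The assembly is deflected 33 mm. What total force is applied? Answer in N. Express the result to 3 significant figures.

k_A = Gd⁴/(8D³N_a) = (80.5×10³)(8.8⁴)/(8·82.0³·17) = 6.4379 N/mm
k_B = Gd⁴/(8D³N_a) = (74.5×10³)(10.6⁴)/(8·114.0³·4) = 19.839 N/mm
Series: 1/k_eq = 1/6.4379 + 1/19.839 + 1/46 = 0.22747; k_eq = 4.3961 N/mm
F = k_eq·δ = 4.3961·33 = 145.07 N

145 N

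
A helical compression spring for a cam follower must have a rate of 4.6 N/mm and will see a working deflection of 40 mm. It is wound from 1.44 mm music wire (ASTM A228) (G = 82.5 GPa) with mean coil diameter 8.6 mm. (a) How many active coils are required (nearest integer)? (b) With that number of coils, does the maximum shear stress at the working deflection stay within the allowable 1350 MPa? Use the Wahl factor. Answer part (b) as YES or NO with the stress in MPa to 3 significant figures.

N_a = Gd⁴/(8D³k) = (82.5×10³)(1.44⁴)/(8·8.6³·4.6) = 15.16 → N_a = 15
Actual rate k = Gd⁴/(8D³·15) = 4.6476 N/mm
Working load F = kδ = 4.6476·40 = 185.9 N
C = 8.6/1.44 = 5.9722; K_W = (4C−1)/(4C−4)+0.615/C = 1.2538
τ_max = K_W·8FD/(πd³) = 1.2538·1363.4 = 1709.5 MPa
τ_max > 1350 MPa → exceeds allowable

(a) 15 coils; (b) NO, τ_max = 1710 MPa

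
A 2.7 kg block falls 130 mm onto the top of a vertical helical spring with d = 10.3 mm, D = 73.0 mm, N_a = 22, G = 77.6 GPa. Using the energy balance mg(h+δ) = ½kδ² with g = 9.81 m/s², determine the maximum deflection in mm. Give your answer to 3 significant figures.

k = Gd⁴/(8D³N_a) = (77.6×10³)(10.3⁴)/(8·73.0³·22) = 12.756 N/mm
W = mg = 2.7 × 9.81 = 26.487 N
½kδ² − Wδ − Wh = 0 → δ = (W + √(W² + 2kWh))/k
δ = (26.487 + √(701.56 + 87848.7))/12.756 = (26.487 + 297.57)/12.756 = 25.404 mm

25.4 mm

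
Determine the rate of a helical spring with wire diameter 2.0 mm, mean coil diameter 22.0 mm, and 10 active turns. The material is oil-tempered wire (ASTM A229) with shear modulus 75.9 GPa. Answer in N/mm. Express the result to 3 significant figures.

1.43 N/mm

k = Gd⁴/(8D³N_a) = (75.9×10³ × 2.0⁴) / (8 × 22.0³ × 10)
  = 1.2144e+06 / 851840 = 1.4256 N/mm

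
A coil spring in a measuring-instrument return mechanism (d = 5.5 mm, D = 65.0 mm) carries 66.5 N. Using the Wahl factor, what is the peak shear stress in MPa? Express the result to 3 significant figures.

Spring index C = D/d = 65.0/5.5 = 11.8182
K_W = (4C−1)/(4C−4) + 0.615/C = 46.273/43.273 + 0.0520 = 1.1214
τ₀ = 8FD/(πd³) = 8·66.5·65.0/(π·5.5³) = 34580/522.68 = 66.159 MPa
τ_max = K·τ₀ = 1.1214 × 66.159 = 74.188 MPa

74.2 MPa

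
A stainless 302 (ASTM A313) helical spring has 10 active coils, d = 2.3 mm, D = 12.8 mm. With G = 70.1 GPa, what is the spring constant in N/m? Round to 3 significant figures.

11700 N/m

k = Gd⁴/(8D³N_a) = (70.1×10³ × 2.3⁴) / (8 × 12.8³ × 10)
  = 1.96169e+06 / 167772 = 11.693 N/mm = 11693 N/m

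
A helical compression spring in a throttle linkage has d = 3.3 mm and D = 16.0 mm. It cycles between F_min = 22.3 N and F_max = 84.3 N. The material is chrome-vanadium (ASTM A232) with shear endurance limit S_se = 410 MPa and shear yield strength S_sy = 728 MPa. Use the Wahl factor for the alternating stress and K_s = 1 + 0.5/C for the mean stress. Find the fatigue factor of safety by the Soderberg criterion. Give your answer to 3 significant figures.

4.88

C = D/d = 16.0/3.3 = 4.8485; K_W = (4C−1)/(4C−4)+0.615/C = 1.3217; K_s = 1+0.5/C = 1.1031
F_a = (F_max−F_min)/2 = 31 N; F_m = (F_max+F_min)/2 = 53.3 N
τ_a = K_W·8F_aD/(πd³) = 1.3217 × 35.146 = 46.454 MPa
τ_m = K_s·8F_mD/(πd³) = 1.1031 × 60.429 = 66.661 MPa
Soderberg: 1/n_f = τ_a/S_se + τ_m/S_sy = 46.454/410 + 66.661/728 = 0.11330 + 0.09157 = 0.20487
n_f = 1/0.20487 = 4.881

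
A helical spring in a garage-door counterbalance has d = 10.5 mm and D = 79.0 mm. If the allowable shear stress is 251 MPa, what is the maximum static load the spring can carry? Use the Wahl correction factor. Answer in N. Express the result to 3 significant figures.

C = D/d = 79.0/10.5 = 7.5238
K_W = (4C−1)/(4C−4) + 0.615/C = 29.095/26.095 + 0.0817 = 1.1967
τ_max = K·8FD/(πd³) → F_max = τ_allow·πd³/(8DK)
F_max = 251·π·10.5³/(8·79.0·1.1967) = 9.1283e+05/756.32 = 1206.9 N

1210 N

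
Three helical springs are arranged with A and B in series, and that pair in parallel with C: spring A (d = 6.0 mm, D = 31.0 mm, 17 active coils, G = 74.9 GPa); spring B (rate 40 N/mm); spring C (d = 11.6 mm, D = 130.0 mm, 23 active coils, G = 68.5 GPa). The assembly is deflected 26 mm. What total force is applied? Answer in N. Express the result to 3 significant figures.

k_A = Gd⁴/(8D³N_a) = (74.9×10³)(6.0⁴)/(8·31.0³·17) = 23.959 N/mm
k_C = Gd⁴/(8D³N_a) = (68.5×10³)(11.6⁴)/(8·130.0³·23) = 3.0681 N/mm
Springs A,B series: k_AB = 1/(1/23.959+1/40) = 14.984 N/mm; parallel with C: k_eq = 14.984+3.0681 = 18.052 N/mm
F = k_eq·δ = 18.052·26 = 469.35 N

469 N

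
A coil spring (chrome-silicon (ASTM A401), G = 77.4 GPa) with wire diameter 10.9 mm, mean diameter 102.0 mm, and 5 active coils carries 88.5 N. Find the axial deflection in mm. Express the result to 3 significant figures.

k = Gd⁴/(8D³N_a) = (77.4×10³)(10.9⁴)/(8·102.0³·5) = 25.739 N/mm
δ = F/k = 88.5 / 25.739 = 3.4384 mm

3.44 mm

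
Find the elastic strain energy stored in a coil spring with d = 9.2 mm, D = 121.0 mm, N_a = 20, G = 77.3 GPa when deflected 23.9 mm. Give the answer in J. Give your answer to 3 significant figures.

k = Gd⁴/(8D³N_a) = (77.3×10³)(9.2⁴)/(8·121.0³·20) = 1.9537 N/mm
U = ½kδ² = 0.5 × 1.9537 × 23.9² = 557.98 N·mm = 0.55798 J

0.558 J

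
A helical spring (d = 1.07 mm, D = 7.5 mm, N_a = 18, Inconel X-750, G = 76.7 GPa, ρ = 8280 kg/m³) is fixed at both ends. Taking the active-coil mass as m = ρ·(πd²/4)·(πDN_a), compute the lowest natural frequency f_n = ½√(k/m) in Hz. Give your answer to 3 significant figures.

362 Hz

k = Gd⁴/(8D³N_a) = (76.7×10³)(1.07⁴)/(8·7.5³·18) = 1.6549 N/mm = 1654.9 N/m
Wire length L = πDN_a = π·7.5·18 = 424.12 mm
m = ρ·(πd²/4)·L = 8280 × 0.8992×10⁻⁶ m² × 0.42412 m = 0.0031577 kg
f_n = ½√(k/m) = 0.5·√(1654.9/0.0031577) = 0.5·√(5.241e+05) = 361.97 Hz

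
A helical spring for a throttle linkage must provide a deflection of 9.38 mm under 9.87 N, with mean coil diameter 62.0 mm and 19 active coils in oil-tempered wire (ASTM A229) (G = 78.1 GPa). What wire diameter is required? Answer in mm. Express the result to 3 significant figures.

4.70 mm

Required rate k = F/δ = 9.87/9.38 = 1.0522 N/mm
d = (8D³N_a·k / G)^(1/4) = (8·62.0³·19·1.0522 / (78.1×10³))^0.25
  = (488.07)^0.25 = 4.7002 mm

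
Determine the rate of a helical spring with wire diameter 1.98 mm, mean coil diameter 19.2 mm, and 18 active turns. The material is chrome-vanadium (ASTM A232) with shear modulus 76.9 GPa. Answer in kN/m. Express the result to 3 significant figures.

k = Gd⁴/(8D³N_a) = (76.9×10³ × 1.98⁴) / (8 × 19.2³ × 18)
  = 1.18192e+06 / 1.01922e+06 = 1.1596 N/mm

1.16 kN/m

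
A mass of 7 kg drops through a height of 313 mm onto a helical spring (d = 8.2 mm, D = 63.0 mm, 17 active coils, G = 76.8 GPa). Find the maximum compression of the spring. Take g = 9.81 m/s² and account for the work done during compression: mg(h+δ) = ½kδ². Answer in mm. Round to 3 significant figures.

72.0 mm

k = Gd⁴/(8D³N_a) = (76.8×10³)(8.2⁴)/(8·63.0³·17) = 10.211 N/mm
W = mg = 7 × 9.81 = 68.67 N
½kδ² − Wδ − Wh = 0 → δ = (W + √(W² + 2kWh))/k
δ = (68.67 + √(4715.6 + 438932))/10.211 = (68.67 + 666.07)/10.211 = 71.958 mm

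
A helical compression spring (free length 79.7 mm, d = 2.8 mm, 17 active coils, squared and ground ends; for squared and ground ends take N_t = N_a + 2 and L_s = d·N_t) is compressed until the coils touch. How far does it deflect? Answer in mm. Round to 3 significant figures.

N_t = 19; L_s = 2.8·19 = 53.2 mm
δ_solid = L₀ − L_s = 79.7 − 53.2 = 26.5 mm

26.5 mm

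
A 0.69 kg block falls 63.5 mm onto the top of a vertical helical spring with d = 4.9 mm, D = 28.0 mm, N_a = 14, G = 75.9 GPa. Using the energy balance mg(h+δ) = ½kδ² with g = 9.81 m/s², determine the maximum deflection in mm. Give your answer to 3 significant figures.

7.34 mm

k = Gd⁴/(8D³N_a) = (75.9×10³)(4.9⁴)/(8·28.0³·14) = 17.796 N/mm
W = mg = 0.69 × 9.81 = 6.7689 N
½kδ² − Wδ − Wh = 0 → δ = (W + √(W² + 2kWh))/k
δ = (6.7689 + √(45.818 + 15298.7))/17.796 = (6.7689 + 123.87)/17.796 = 7.3409 mm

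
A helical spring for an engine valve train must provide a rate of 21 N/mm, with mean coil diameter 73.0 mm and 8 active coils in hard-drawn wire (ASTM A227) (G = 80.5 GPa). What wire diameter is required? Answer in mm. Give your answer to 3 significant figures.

8.98 mm

d = (8D³N_a·k / G)^(1/4) = (8·73.0³·8·21 / (80.5×10³))^0.25
  = (6494.9)^0.25 = 8.9772 mm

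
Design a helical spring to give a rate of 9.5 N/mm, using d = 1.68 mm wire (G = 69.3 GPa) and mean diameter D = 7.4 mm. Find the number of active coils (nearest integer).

18

N_a = Gd⁴/(8D³k) = (69.3×10³ × 1.68⁴)/(8 × 7.4³ × 9.5)
    = 552040 / 30797 = 17.93 → 18 coils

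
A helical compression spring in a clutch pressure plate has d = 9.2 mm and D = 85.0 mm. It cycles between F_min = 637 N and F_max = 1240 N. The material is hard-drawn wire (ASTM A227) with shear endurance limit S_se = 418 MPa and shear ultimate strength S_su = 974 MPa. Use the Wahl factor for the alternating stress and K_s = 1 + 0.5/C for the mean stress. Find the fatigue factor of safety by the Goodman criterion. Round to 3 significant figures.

1.94

C = D/d = 85.0/9.2 = 9.2391; K_W = (4C−1)/(4C−4)+0.615/C = 1.1576; K_s = 1+0.5/C = 1.0541
F_a = (F_max−F_min)/2 = 301.5 N; F_m = (F_max+F_min)/2 = 938.5 N
τ_a = K_W·8F_aD/(πd³) = 1.1576 × 83.807 = 97.015 MPa
τ_m = K_s·8F_mD/(πd³) = 1.0541 × 260.87 = 274.99 MPa
Goodman: 1/n_f = τ_a/S_se + τ_m/S_su = 97.015/418 + 274.99/974 = 0.23209 + 0.28233 = 0.51443
n_f = 1/0.51443 = 1.944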